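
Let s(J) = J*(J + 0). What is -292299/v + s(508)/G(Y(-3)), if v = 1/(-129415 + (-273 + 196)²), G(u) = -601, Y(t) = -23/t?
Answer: 21692995164650/601 ≈ 3.6095e+10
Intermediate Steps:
v = -1/123486 (v = 1/(-129415 + (-77)²) = 1/(-129415 + 5929) = 1/(-123486) = -1/123486 ≈ -8.0981e-6)
s(J) = J² (s(J) = J*J = J²)
-292299/v + s(508)/G(Y(-3)) = -292299/(-1/123486) + 508²/(-601) = -292299*(-123486) + 258064*(-1/601) = 36094834314 - 258064/601 = 21692995164650/601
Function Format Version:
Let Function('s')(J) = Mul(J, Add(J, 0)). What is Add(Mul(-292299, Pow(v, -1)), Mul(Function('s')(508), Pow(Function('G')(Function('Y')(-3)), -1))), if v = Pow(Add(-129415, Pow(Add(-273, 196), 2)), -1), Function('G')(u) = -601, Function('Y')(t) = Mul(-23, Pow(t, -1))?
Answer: Rational(21692995164650, 601) ≈ 3.6095e+10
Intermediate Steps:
v = Rational(-1, 123486) (v = Pow(Add(-129415, Pow(-77, 2)), -1) = Pow(Add(-129415, 5929), -1) = Pow(-123486, -1) = Rational(-1, 123486) ≈ -8.0981e-6)
Function('s')(J) = Pow(J, 2) (Function('s')(J) = Mul(J, J) = Pow(J, 2))
Add(Mul(-292299, Pow(v, -1)), Mul(Function('s')(508), Pow(Function('G')(Function('Y')(-3)), -1))) = Add(Mul(-292299, Pow(Rational(-1, 123486), -1)), Mul(Pow(508, 2), Pow(-601, -1))) = Add(Mul(-292299, -123486), Mul(258064, Rational(-1, 601))) = Add(36094834314, Rational(-258064, 601)) = Rational(21692995164650, 601)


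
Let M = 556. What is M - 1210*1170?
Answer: -1415144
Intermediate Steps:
M - 1210*1170 = 556 - 1210*1170 = 556 - 1415700 = -1415144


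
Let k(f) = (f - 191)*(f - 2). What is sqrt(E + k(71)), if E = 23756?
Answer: 2*sqrt(3869) ≈ 124.40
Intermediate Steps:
k(f) = (-191 + f)*(-2 + f)
sqrt(E + k(71)) = sqrt(23756 + (382 + 71**2 - 193*71)) = sqrt(23756 + (382 + 5041 - 13703)) = sqrt(23756 - 8280) = sqrt(15476) = 2*sqrt(3869)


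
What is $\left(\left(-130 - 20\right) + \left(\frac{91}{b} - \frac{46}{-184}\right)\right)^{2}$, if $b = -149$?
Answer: $\frac{8030848225}{355216} \approx 22608.0$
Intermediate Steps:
$\left(\left(-130 - 20\right) + \left(\frac{91}{b} - \frac{46}{-184}\right)\right)^{2} = \left(\left(-130 - 20\right) + \left(\frac{91}{-149} - \frac{46}{-184}\right)\right)^{2} = \left(-150 + \left(91 \left(- \frac{1}{149}\right) - - \frac{1}{4}\right)\right)^{2} = \left(-150 + \left(- \frac{91}{149} + \frac{1}{4}\right)\right)^{2} = \left(-150 - \frac{215}{596}\right)^{2} = \left(- \frac{89615}{596}\right)^{2} = \frac{8030848225}{355216}$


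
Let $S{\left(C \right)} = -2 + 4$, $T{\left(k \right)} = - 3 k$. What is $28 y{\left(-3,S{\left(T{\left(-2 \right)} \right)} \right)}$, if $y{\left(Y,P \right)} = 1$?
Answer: $28$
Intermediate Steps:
$S{\left(C \right)} = 2$
$28 y{\left(-3,S{\left(T{\left(-2 \right)} \right)} \right)} = 28 \cdot 1 = 28$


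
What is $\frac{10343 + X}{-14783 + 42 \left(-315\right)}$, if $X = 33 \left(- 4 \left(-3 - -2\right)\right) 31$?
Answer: $- \frac{14435}{28013} \approx -0.5153$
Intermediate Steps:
$X = 4092$ ($X = 33 \left(- 4 \left(-3 + 2\right)\right) 31 = 33 \left(\left(-4\right) \left(-1\right)\right) 31 = 33 \cdot 4 \cdot 31 = 132 \cdot 31 = 4092$)
$\frac{10343 + X}{-14783 + 42 \left(-315\right)} = \frac{10343 + 4092}{-14783 + 42 \left(-315\right)} = \frac{14435}{-14783 - 13230} = \frac{14435}{-28013} = 14435 \left(- \frac{1}{28013}\right) = - \frac{14435}{28013}$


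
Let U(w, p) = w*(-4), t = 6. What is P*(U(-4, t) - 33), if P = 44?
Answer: -748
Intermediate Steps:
U(w, p) = -4*w
P*(U(-4, t) - 33) = 44*(-4*(-4) - 33) = 44*(16 - 33) = 44*(-17) = -748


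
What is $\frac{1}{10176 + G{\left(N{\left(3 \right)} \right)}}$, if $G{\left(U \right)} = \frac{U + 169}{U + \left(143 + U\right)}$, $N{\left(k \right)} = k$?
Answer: $\frac{149}{1516396} \approx 9.8259 \cdot 10^{-5}$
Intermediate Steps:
$G{\left(U \right)} = \frac{169 + U}{143 + 2 U}$
$\frac{1}{10176 + G{\left(N{\left(3 \right)} \right)}} = \frac{1}{10176 + \frac{169 + 3}{143 + 2 \cdot 3}} = \frac{1}{10176 + \frac{1}{143 + 6} \cdot 172} = \frac{1}{10176 + \frac{1}{149} \cdot 172} = \frac{1}{10176 + \frac{172}{149}} = \frac{1}{\frac{1516396}{149}} = \frac{149}{1516396}$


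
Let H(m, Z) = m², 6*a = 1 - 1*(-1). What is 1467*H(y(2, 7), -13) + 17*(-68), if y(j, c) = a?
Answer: -993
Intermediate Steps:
a = ⅓ (a = (1 - 1*(-1))/6 = (1 + 1)/6 = (⅙)*2 = ⅓ ≈ 0.33333)
y(j, c) = ⅓
1467*H(y(2, 7), -13) + 17*(-68) = 1467*(⅓)² + 17*(-68) = 1467*(⅑) - 1156 = 163 - 1156 = -993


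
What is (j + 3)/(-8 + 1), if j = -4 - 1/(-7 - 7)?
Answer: 13/98 ≈ 0.13265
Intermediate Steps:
j = -55/14 (j = -4 - 1/(-14) = -4 - 1*(-1/14) = -4 + 1/14 = -55/14 ≈ -3.9286)
(j + 3)/(-8 + 1) = (-55/14 + 3)/(-8 + 1) = -13/14/(-7) = -⅐*(-13/14) = 13/98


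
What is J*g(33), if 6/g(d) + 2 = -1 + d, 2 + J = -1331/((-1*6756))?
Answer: -12181/33780 ≈ -0.36060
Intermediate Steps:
J = -12181/6756 (J = -2 - 1331/((-1*6756)) = -2 - 1331/(-6756) = -2 - 1331*(-1/6756) = -2 + 1331/6756 = -12181/6756 ≈ -1.8030)
g(d) = 6/(-3 + d) (g(d) = 6/(-2 + (-1 + d)) = 6/(-3 + d))
J*g(33) = -12181/(1126*(-3 + 33)) = -12181/(1126*30) = -12181/6756*⅕ = -12181/33780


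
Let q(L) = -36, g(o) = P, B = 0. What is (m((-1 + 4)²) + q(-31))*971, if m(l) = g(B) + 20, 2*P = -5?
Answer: -35927/2 ≈ -17964.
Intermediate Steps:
P = -5/2 (P = (½)*(-5) = -5/2 ≈ -2.5000)
g(o) = -5/2
m(l) = 35/2 (m(l) = -5/2 + 20 = 35/2)
(m((-1 + 4)²) + q(-31))*971 = (35/2 - 36)*971 = -37/2*971 = -35927/2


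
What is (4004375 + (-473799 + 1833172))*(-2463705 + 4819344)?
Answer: 12635053974972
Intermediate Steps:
(4004375 + (-473799 + 1833172))*(-2463705 + 4819344) = (4004375 + 1359373)*2355639 = 5363748*2355639 = 12635053974972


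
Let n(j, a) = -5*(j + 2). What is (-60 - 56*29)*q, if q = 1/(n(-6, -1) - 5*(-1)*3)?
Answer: -1684/35 ≈ -48.114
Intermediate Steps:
n(j, a) = -10 - 5*j (n(j, a) = -5*(2 + j) = -10 - 5*j)
q = 1/35 (q = 1/((-10 - 5*(-6)) - 5*(-1)*3) = 1/((-10 + 30) + 5*3) = 1/(20 + 15) = 1/35 ≈ 0.028571)
(-60 - 56*29)*q = (-60 - 56*29)*(1/35) = (-60 - 1624)*(1/35) = -1684*1/35 = -1684/35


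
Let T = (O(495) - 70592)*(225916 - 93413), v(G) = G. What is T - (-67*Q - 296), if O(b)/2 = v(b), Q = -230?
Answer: -9222488920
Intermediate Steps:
O(b) = 2*b
T = -9222473806 (T = (2*495 - 70592)*(225916 - 93413) = (990 - 70592)*132503 = -69602*132503 = -9222473806)
T - (-67*Q - 296) = -9222473806 - (-67*(-230) - 296) = -9222473806 - (15410 - 296) = -9222473806 - 1*15114 = -9222473806 - 15114 = -9222488920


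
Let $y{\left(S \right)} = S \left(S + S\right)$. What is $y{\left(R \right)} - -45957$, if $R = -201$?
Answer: $126759$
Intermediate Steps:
$y{\left(S \right)} = 2 S^{2}$ ($y{\left(S \right)} = S 2 S = 2 S^{2}$)
$y{\left(R \right)} - -45957 = 2 \left(-201\right)^{2} - -45957 = 2 \cdot 40401 + 45957 = 80802 + 45957 = 126759$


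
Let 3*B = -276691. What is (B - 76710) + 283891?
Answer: 344852/3 ≈ 1.1495e+5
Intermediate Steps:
B = -276691/3 (B = (⅓)*(-276691) = -276691/3 ≈ -92230.)
(B - 76710) + 283891 = (-276691/3 - 76710) + 283891 = -506821/3 + 283891 = 344852/3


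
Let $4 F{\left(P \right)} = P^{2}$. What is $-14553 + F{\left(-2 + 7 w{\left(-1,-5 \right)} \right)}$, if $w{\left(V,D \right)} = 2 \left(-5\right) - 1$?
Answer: $- \frac{51971}{4} \approx -12993.0$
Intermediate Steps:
$w{\left(V,D \right)} = -11$ ($w{\left(V,D \right)} = -10 - 1 = -11$)
$F{\left(P \right)} = \frac{P^{2}}{4}$
$-14553 + F{\left(-2 + 7 w{\left(-1,-5 \right)} \right)} = -14553 + \frac{\left(-2 + 7 \left(-11\right)\right)^{2}}{4} = -14553 + \frac{\left(-2 - 77\right)^{2}}{4} = -14553 + \frac{\left(-79\right)^{2}}{4} = -14553 + \frac{1}{4} \cdot 6241 = -14553 + \frac{6241}{4} = - \frac{51971}{4}$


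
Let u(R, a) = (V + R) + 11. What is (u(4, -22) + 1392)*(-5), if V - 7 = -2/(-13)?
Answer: -91920/13 ≈ -7070.8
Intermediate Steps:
V = 93/13 (V = 7 - 2/(-13) = 7 - 2*(-1/13) = 7 + 2/13 = 93/13 ≈ 7.1538)
u(R, a) = 236/13 + R (u(R, a) = (93/13 + R) + 11 = 236/13 + R)
(u(4, -22) + 1392)*(-5) = ((236/13 + 4) + 1392)*(-5) = (288/13 + 1392)*(-5) = (18384/13)*(-5) = -91920/13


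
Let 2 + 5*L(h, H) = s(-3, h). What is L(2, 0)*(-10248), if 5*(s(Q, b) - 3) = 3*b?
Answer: -112728/25 ≈ -4509.1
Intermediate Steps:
s(Q, b) = 3 + 3*b/5 (s(Q, b) = 3 + (3*b)/5 = 3 + 3*b/5)
L(h, H) = ⅕ + 3*h/25 (L(h, H) = -⅖ + (3 + 3*h/5)/5 = -⅖ + (⅗ + 3*h/25) = ⅕ + 3*h/25)
L(2, 0)*(-10248) = (⅕ + (3/25)*2)*(-10248) = (⅕ + 6/25)*(-10248) = (11/25)*(-10248) = -112728/25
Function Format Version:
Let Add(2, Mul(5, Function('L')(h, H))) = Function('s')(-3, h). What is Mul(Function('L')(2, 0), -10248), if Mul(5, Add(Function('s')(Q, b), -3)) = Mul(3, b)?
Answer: Rational(-112728, 25) ≈ -4509.1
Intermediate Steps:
Function('s')(Q, b) = Add(3, Mul(Rational(3, 5), b)) (Function('s')(Q, b) = Add(3, Mul(Rational(1, 5), Mul(3, b))) = Add(3, Mul(Rational(3, 5), b)))
Function('L')(h, H) = Add(Rational(1, 5), Mul(Rational(3, 25), h)) (Function('L')(h, H) = Add(Rational(-2, 5), Mul(Rational(1, 5), Add(3, Mul(Rational(3, 5), h)))) = Add(Rational(-2, 5), Add(Rational(3, 5), Mul(Rational(3, 25), h))) = Add(Rational(1, 5), Mul(Rational(3, 25), h)))
Mul(Function('L')(2, 0), -10248) = Mul(Add(Rational(1, 5), Mul(Rational(3, 25), 2)), -10248) = Mul(Add(Rational(1, 5), Rational(6, 25)), -10248) = Mul(Rational(11, 25), -10248) = Rational(-112728, 25)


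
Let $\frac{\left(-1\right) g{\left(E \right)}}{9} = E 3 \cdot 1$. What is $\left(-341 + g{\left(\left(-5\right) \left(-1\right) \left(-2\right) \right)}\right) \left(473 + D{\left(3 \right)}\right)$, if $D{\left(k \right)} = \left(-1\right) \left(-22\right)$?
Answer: $-35145$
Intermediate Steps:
$D{\left(k \right)} = 22$
$g{\left(E \right)} = - 27 E$ ($g{\left(E \right)} = - 9 E 3 \cdot 1 = - 9 \cdot 3 E 1 = - 9 \cdot 3 E = - 27 E$)
$\left(-341 + g{\left(\left(-5\right) \left(-1\right) \left(-2\right) \right)}\right) \left(473 + D{\left(3 \right)}\right) = \left(-341 - 27 \left(-5\right) \left(-1\right) \left(-2\right)\right) \left(473 + 22\right) = \left(-341 - 27 \cdot 5 \left(-2\right)\right) 495 = \left(-341 - -270\right) 495 = \left(-341 + 270\right) 495 = \left(-71\right) 495 = -35145$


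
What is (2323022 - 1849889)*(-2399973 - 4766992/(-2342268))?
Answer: -221638175717388473/195189 ≈ -1.1355e+12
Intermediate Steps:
(2323022 - 1849889)*(-2399973 - 4766992/(-2342268)) = 473133*(-2399973 - 4766992*(-1/2342268)) = 473133*(-2399973 + 1191748/585567) = 473133*(-1405343797943/585567) = -221638175717388473/195189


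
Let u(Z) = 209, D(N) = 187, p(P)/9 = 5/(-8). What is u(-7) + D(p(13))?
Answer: 396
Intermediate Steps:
p(P) = -45/8 (p(P) = 9*(5/(-8)) = 9*(5*(-⅛)) = 9*(-5/8) = -45/8)
u(-7) + D(p(13)) = 209 + 187 = 396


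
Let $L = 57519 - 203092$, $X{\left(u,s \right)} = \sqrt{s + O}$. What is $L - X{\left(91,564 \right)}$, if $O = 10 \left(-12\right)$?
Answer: $-145573 - 2 \sqrt{111} \approx -1.4559 \cdot 10^{5}$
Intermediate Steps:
$O = -120$
$X{\left(u,s \right)} = \sqrt{-120 + s}$ ($X{\left(u,s \right)} = \sqrt{s - 120} = \sqrt{-120 + s}$)
$L = -145573$ ($L = 57519 - 203092 = -145573$)
$L - X{\left(91,564 \right)} = -145573 - \sqrt{-120 + 564} = -145573 - \sqrt{444} = -145573 - 2 \sqrt{111}$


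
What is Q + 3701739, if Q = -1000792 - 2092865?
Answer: 608082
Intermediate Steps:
Q = -3093657
Q + 3701739 = -3093657 + 3701739 = 608082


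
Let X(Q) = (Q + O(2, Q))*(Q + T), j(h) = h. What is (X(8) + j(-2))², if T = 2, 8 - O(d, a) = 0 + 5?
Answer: 11664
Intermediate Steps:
O(d, a) = 3 (O(d, a) = 8 - (0 + 5) = 8 - 1*5 = 8 - 5 = 3)
X(Q) = (2 + Q)*(3 + Q) (X(Q) = (Q + 3)*(Q + 2) = (3 + Q)*(2 + Q) = (2 + Q)*(3 + Q))
(X(8) + j(-2))² = ((6 + 8² + 5*8) - 2)² = ((6 + 64 + 40) - 2)² = (110 - 2)² = 108² = 11664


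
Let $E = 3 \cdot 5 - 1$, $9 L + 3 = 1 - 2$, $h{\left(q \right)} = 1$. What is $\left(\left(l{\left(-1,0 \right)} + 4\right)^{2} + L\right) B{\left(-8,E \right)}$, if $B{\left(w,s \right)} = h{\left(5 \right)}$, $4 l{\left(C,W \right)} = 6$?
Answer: $\frac{1073}{36} \approx 29.806$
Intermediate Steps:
$l{\left(C,W \right)} = \frac{3}{2}$ ($l{\left(C,W \right)} = \frac{1}{4} \cdot 6 = \frac{3}{2}$)
$L = - \frac{4}{9}$ ($L = - \frac{1}{3} + \frac{1 - 2}{9} = - \frac{1}{3} + \frac{1}{9} \left(-1\right) = - \frac{1}{3} - \frac{1}{9} = - \frac{4}{9} \approx -0.44444$)
$E = 14$ ($E = 15 - 1 = 14$)
$B{\left(w,s \right)} = 1$
$\left(\left(l{\left(-1,0 \right)} + 4\right)^{2} + L\right) B{\left(-8,E \right)} = \left(\left(\frac{3}{2} + 4\right)^{2} - \frac{4}{9}\right) 1 = \left(\left(\frac{11}{2}\right)^{2} - \frac{4}{9}\right) 1 = \left(\frac{121}{4} - \frac{4}{9}\right) 1 = \frac{1073}{36} \cdot 1 = \frac{1073}{36}$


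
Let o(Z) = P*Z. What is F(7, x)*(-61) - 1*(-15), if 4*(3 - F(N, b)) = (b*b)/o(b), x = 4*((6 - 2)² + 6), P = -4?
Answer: -1007/2 ≈ -503.50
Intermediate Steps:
o(Z) = -4*Z
x = 88 (x = 4*(4² + 6) = 4*(16 + 6) = 4*22 = 88)
F(N, b) = 3 + b/16 (F(N, b) = 3 - b*b/(4*((-4*b))) = 3 - b²*(-1/(4*b))/4 = 3 - (-1)*b/16 = 3 + b/16)
F(7, x)*(-61) - 1*(-15) = (3 + (1/16)*88)*(-61) - 1*(-15) = (3 + 11/2)*(-61) + 15 = (17/2)*(-61) + 15 = -1037/2 + 15 = -1007/2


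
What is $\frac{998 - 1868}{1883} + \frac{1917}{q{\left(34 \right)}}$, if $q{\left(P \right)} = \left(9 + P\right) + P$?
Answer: $\frac{506103}{20713} \approx 24.434$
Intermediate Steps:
$q{\left(P \right)} = 9 + 2 P$
$\frac{998 - 1868}{1883} + \frac{1917}{q{\left(34 \right)}} = \frac{998 - 1868}{1883} + \frac{1917}{9 + 2 \cdot 34} = \left(-870\right) \frac{1}{1883} + \frac{1917}{9 + 68} = - \frac{870}{1883} + \frac{1917}{77} = \frac{506103}{20713}$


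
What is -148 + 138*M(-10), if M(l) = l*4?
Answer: -5668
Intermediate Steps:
M(l) = 4*l
-148 + 138*M(-10) = -148 + 138*(4*(-10)) = -148 + 138*(-40) = -148 - 5520 = -5668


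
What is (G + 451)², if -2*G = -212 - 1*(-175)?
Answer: 881721/4 ≈ 2.2043e+5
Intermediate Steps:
G = 37/2 (G = -(-212 - 1*(-175))/2 = -(-212 + 175)/2 = -½*(-37) = 37/2 ≈ 18.500)
(G + 451)² = (37/2 + 451)² = (939/2)² = 881721/4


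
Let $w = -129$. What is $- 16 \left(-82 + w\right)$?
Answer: $3376$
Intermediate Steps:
$- 16 \left(-82 + w\right) = - 16 \left(-82 - 129\right) = \left(-16\right) \left(-211\right) = 3376$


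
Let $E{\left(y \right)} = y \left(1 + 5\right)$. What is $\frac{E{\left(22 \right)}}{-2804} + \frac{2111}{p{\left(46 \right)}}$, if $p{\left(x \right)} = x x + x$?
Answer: $\frac{1408465}{1515562} \approx 0.92933$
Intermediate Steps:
$E{\left(y \right)} = 6 y$ ($E{\left(y \right)} = y 6 = 6 y$)
$p{\left(x \right)} = x + x^{2}$ ($p{\left(x \right)} = x^{2} + x = x + x^{2}$)
$\frac{E{\left(22 \right)}}{-2804} + \frac{2111}{p{\left(46 \right)}} = \frac{6 \cdot 22}{-2804} + \frac{2111}{46 \left(1 + 46\right)} = 132 \left(- \frac{1}{2804}\right) + \frac{2111}{46 \cdot 47} = - \frac{33}{701} + \frac{2111}{2162} = \frac{1408465}{1515562}$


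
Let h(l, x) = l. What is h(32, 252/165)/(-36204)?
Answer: -8/9051 ≈ -0.00088388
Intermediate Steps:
h(32, 252/165)/(-36204) = 32/(-36204) = 32*(-1/36204) = -8/9051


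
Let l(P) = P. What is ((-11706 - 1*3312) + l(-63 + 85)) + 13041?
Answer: -1955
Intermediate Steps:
((-11706 - 1*3312) + l(-63 + 85)) + 13041 = ((-11706 - 1*3312) + (-63 + 85)) + 13041 = ((-11706 - 3312) + 22) + 13041 = (-15018 + 22) + 13041 = -14996 + 13041 = -1955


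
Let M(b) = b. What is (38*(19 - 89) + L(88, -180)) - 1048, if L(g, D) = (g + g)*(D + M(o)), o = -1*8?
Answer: -36796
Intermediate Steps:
o = -8
L(g, D) = 2*g*(-8 + D) (L(g, D) = (g + g)*(D - 8) = (2*g)*(-8 + D) = 2*g*(-8 + D))
(38*(19 - 89) + L(88, -180)) - 1048 = (38*(19 - 89) + 2*88*(-8 - 180)) - 1048 = (38*(-70) + 2*88*(-188)) - 1048 = (-2660 - 33088) - 1048 = -35748 - 1048 = -36796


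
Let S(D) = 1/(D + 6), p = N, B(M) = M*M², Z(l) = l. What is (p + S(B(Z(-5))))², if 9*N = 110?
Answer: 171112561/1147041 ≈ 149.18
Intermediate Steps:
N = 110/9 (N = (⅑)*110 = 110/9 ≈ 12.222)
B(M) = M³
p = 110/9 ≈ 12.222
S(D) = 1/(6 + D)
(p + S(B(Z(-5))))² = (110/9 + 1/(6 + (-5)³))² = (110/9 + 1/(6 - 125))² = (110/9 + 1/(-119))² = (110/9 - 1/119)² = (13081/1071)² = 171112561/1147041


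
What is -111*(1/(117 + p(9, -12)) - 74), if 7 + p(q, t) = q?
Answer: 977355/119 ≈ 8213.1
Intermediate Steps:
p(q, t) = -7 + q
-111*(1/(117 + p(9, -12)) - 74) = -111*(1/(117 + (-7 + 9)) - 74) = -111*(1/(117 + 2) - 74) = -111*(1/119 - 74) = -111*(-8805/119) = 977355/119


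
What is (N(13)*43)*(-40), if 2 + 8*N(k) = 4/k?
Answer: 4730/13 ≈ 363.85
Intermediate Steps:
N(k) = -¼ + 1/(2*k) (N(k) = -¼ + (4/k)/8 = -¼ + 1/(2*k))
(N(13)*43)*(-40) = (((¼)*(2 - 1*13)/13)*43)*(-40) = (((¼)*(1/13)*(2 - 13))*43)*(-40) = (((¼)*(1/13)*(-11))*43)*(-40) = -11/52*43*(-40) = -473/52*(-40) = 4730/13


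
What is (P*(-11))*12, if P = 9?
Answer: -1188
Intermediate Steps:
(P*(-11))*12 = (9*(-11))*12 = -99*12 = -1188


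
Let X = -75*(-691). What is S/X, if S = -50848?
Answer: -50848/51825 ≈ -0.98115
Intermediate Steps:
X = 51825
S/X = -50848/51825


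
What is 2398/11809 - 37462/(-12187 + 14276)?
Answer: -437379336/24669001 ≈ -17.730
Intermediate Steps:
2398/11809 - 37462/(-12187 + 14276) = 2398*(1/11809) - 37462/2089 = 2398/11809 - 37462*1/2089 = 2398/11809 - 37462/2089 = -437379336/24669001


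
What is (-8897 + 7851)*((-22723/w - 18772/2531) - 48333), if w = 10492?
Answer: 671400968967519/13277626 ≈ 5.0566e+7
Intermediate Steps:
(-8897 + 7851)*((-22723/w - 18772/2531) - 48333) = (-8897 + 7851)*((-22723/10492 - 18772/2531) - 48333) = -1046*((-22723*1/10492 - 18772*1/2531) - 48333) = -1046*((-22723/10492 - 18772/2531) - 48333) = -1046*(-254467737/26555252 - 48333) = -1046*(-1283749462653/26555252) = 671400968967519/13277626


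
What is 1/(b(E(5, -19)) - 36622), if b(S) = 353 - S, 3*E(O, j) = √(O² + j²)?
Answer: -326421/11838962863 + 3*√386/11838962863 ≈ -2.7567e-5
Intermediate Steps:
E(O, j) = √(O² + j²)/3
1/(b(E(5, -19)) - 36622) = 1/((353 - √(5² + (-19)²)/3) - 36622) = 1/((353 - √(25 + 361)/3) - 36622) = 1/((353 - √386/3) - 36622) = 1/(-36269 - √386/3)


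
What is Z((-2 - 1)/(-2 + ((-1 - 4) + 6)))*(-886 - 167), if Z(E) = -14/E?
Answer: 4914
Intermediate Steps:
Z((-2 - 1)/(-2 + ((-1 - 4) + 6)))*(-886 - 167) = (-14*(-2 + ((-1 - 4) + 6))/(-2 - 1))*(-886 - 167) = -14/((-3/(-2 + (-5 + 6))))*(-1053) = -14/((-3/(-2 + 1)))*(-1053) = -14/((-3/(-1)))*(-1053) = -14/((-3*(-1)))*(-1053) = -14/3*(-1053) = 4914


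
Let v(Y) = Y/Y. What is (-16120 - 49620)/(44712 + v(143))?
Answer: -65740/44713 ≈ -1.4703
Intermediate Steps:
v(Y) = 1
(-16120 - 49620)/(44712 + v(143)) = (-16120 - 49620)/(44712 + 1) = -65740/44713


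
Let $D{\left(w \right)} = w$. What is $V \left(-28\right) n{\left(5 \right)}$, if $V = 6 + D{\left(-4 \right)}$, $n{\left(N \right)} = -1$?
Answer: $56$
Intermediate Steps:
$V = 2$ ($V = 6 - 4 = 2$)
$V \left(-28\right) n{\left(5 \right)} = 2 \left(-28\right) \left(-1\right) = \left(-56\right) \left(-1\right) = 56$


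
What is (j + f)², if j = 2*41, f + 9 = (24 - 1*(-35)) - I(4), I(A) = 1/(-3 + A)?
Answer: 17161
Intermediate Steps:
f = 49 (f = -9 + ((24 - 1*(-35)) - 1/(-3 + 4)) = -9 + ((24 + 35) - 1/1) = -9 + (59 - 1*1) = -9 + (59 - 1) = -9 + 58 = 49)
j = 82
(j + f)² = (82 + 49)² = 131² = 17161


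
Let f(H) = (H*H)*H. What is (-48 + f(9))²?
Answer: 463761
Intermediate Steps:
f(H) = H³ (f(H) = H²*H = H³)
(-48 + f(9))² = (-48 + 9³)² = (-48 + 729)² = 681² = 463761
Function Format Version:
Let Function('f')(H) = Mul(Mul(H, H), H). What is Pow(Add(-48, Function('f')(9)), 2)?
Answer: 463761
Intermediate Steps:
Function('f')(H) = Pow(H, 3) (Function('f')(H) = Mul(Pow(H, 2), H) = Pow(H, 3))
Pow(Add(-48, Function('f')(9)), 2) = Pow(Add(-48, Pow(9, 3)), 2) = Pow(Add(-48, 729), 2) = Pow(681, 2) = 463761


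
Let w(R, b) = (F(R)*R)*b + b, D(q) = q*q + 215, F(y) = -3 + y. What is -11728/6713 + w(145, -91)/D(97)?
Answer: -12691562125/64605912 ≈ -196.45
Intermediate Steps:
D(q) = 215 + q**2 (D(q) = q**2 + 215 = 215 + q**2)
w(R, b) = b + R*b*(-3 + R) (w(R, b) = ((-3 + R)*R)*b + b = (R*(-3 + R))*b + b = R*b*(-3 + R) + b = b + R*b*(-3 + R))
-11728/6713 + w(145, -91)/D(97) = -11728/6713 + (-91*(1 + 145*(-3 + 145)))/(215 + 97**2) = -11728*1/6713 + (-91*(1 + 145*142))/(215 + 9409) = -11728/6713 - 91*(1 + 20590)/9624 = -11728/6713 - 91*20591*(1/9624) = -11728/6713 - 1873781*1/9624 = -11728/6713 - 1873781/9624 = -12691562125/64605912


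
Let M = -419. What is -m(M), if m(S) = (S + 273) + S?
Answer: 565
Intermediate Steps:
m(S) = 273 + 2*S (m(S) = (273 + S) + S = 273 + 2*S)
-m(M) = -(273 + 2*(-419)) = -(273 - 838) = -1*(-565) = 565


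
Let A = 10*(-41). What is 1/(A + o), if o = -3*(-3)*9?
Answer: -1/329 ≈ -0.0030395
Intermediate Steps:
A = -410
o = 81 (o = 9*9 = 81)
1/(A + o) = 1/(-410 + 81) = 1/(-329) = -1/329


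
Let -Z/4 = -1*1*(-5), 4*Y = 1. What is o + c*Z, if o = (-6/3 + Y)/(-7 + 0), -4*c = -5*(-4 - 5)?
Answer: 901/4 ≈ 225.25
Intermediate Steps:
Y = ¼ (Y = (¼)*1 = ¼ ≈ 0.25000)
Z = -20 (Z = -4*(-1*1)*(-5) = -(-4)*(-5) = -4*5 = -20)
c = -45/4 (c = -(-5)*(-4 - 5)/4 = -(-5)*(-9)/4 = -¼*45 = -45/4 ≈ -11.250)
o = ¼ (o = (-6/3 + ¼)/(-7 + 0) = (-6*⅓ + ¼)/(-7) = (-2 + ¼)*(-⅐) = -7/4*(-⅐) = ¼ ≈ 0.25000)
o + c*Z = ¼ - 45/4*(-20) = ¼ + 225 = 901/4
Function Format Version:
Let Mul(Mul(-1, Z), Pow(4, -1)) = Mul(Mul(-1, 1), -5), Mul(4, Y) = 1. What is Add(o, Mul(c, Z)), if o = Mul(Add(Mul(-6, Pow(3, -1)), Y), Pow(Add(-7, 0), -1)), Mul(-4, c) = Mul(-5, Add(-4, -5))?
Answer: Rational(901, 4) ≈ 225.25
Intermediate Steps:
Y = Rational(1, 4) (Y = Mul(Rational(1, 4), 1) = Rational(1, 4) ≈ 0.25000)
Z = -20 (Z = Mul(-4, Mul(Mul(-1, 1), -5)) = Mul(-4, Mul(-1, -5)) = Mul(-4, 5) = -20)
c = Rational(-45, 4) (c = Mul(Rational(-1, 4), Mul(-5, Add(-4, -5))) = Mul(Rational(-1, 4), Mul(-5, -9)) = Mul(Rational(-1, 4), 45) = Rational(-45, 4) ≈ -11.250)
o = Rational(1, 4) (o = Mul(Add(Mul(-6, Pow(3, -1)), Rational(1, 4)), Pow(Add(-7, 0), -1)) = Mul(Add(Mul(-6, Rational(1, 3)), Rational(1, 4)), Pow(-7, -1)) = Mul(Add(-2, Rational(1, 4)), Rational(-1, 7)) = Mul(Rational(-7, 4), Rational(-1, 7)) = Rational(1, 4) ≈ 0.25000)
Add(o, Mul(c, Z)) = Add(Rational(1, 4), Mul(Rational(-45, 4), -20)) = Add(Rational(1, 4), 225) = Rational(901, 4)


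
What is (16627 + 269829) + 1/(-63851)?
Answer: 18290502055/63851 ≈ 2.8646e+5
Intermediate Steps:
(16627 + 269829) + 1/(-63851) = 286456 - 1/63851 = 18290502055/63851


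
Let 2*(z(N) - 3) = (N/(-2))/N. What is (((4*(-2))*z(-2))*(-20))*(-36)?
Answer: -15840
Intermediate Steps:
z(N) = 11/4 (z(N) = 3 + ((N/(-2))/N)/2 = 3 + ((N*(-1/2))/N)/2 = 3 + ((-N/2)/N)/2 = 3 + (1/2)*(-1/2) = 3 - 1/4 = 11/4)
(((4*(-2))*z(-2))*(-20))*(-36) = (((4*(-2))*(11/4))*(-20))*(-36) = (-8*11/4*(-20))*(-36) = -22*(-20)*(-36) = 440*(-36) = -15840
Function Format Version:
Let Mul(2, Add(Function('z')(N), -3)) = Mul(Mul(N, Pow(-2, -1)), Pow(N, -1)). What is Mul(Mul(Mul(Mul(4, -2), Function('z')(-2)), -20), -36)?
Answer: -15840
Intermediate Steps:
Function('z')(N) = Rational(11, 4) (Function('z')(N) = Add(3, Mul(Rational(1, 2), Mul(Mul(N, Pow(-2, -1)), Pow(N, -1)))) = Add(3, Mul(Rational(1, 2), Mul(Mul(N, Rational(-1, 2)), Pow(N, -1)))) = Add(3, Mul(Rational(1, 2), Mul(Mul(Rational(-1, 2), N), Pow(N, -1)))) = Add(3, Mul(Rational(1, 2), Rational(-1, 2))) = Add(3, Rational(-1, 4)) = Rational(11, 4))
Mul(Mul(Mul(Mul(4, -2), Function('z')(-2)), -20), -36) = Mul(Mul(Mul(Mul(4, -2), Rational(11, 4)), -20), -36) = Mul(Mul(Mul(-8, Rational(11, 4)), -20), -36) = Mul(Mul(-22, -20), -36) = Mul(440, -36) = -15840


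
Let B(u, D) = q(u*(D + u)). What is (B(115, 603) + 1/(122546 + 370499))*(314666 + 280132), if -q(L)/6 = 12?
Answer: -21114876358722/493045 ≈ -4.2825e+7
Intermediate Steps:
q(L) = -72 (q(L) = -6*12 = -72)
B(u, D) = -72
(B(115, 603) + 1/(122546 + 370499))*(314666 + 280132) = (-72 + 1/(122546 + 370499))*(314666 + 280132) = (-72 + 1/493045)*594798 = -35499239/493045*594798 = -21114876358722/493045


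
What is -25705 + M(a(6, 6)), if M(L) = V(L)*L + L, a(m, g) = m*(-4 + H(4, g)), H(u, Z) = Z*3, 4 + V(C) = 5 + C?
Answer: -18481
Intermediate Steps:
V(C) = 1 + C (V(C) = -4 + (5 + C) = 1 + C)
H(u, Z) = 3*Z
a(m, g) = m*(-4 + 3*g)
M(L) = L + L*(1 + L) (M(L) = (1 + L)*L + L = L*(1 + L) + L = L + L*(1 + L))
-25705 + M(a(6, 6)) = -25705 + (6*(-4 + 3*6))*(2 + 6*(-4 + 3*6)) = -25705 + (6*(-4 + 18))*(2 + 6*(-4 + 18)) = -25705 + (6*14)*(2 + 6*14) = -25705 + 84*(2 + 84) = -25705 + 84*86 = -25705 + 7224 = -18481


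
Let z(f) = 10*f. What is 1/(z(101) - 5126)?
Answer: -1/4116 ≈ -0.00024295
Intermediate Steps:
1/(z(101) - 5126) = 1/(10*101 - 5126) = 1/(1010 - 5126) = 1/(-4116) = -1/4116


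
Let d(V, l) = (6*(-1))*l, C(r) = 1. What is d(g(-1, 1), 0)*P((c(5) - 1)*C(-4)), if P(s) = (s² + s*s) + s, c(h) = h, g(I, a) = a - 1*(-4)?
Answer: 0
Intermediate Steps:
g(I, a) = 4 + a (g(I, a) = a + 4 = 4 + a)
P(s) = s + 2*s² (P(s) = (s² + s²) + s = 2*s² + s = s + 2*s²)
d(V, l) = -6*l
d(g(-1, 1), 0)*P((c(5) - 1)*C(-4)) = (-6*0)*(((5 - 1)*1)*(1 + 2*((5 - 1)*1))) = 0*((4*1)*(1 + 2*(4*1))) = 0*(4*(1 + 2*4)) = 0*(4*(1 + 8)) = 0*(4*9) = 0*36 = 0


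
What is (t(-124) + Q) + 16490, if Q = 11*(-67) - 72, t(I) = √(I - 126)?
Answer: 15681 + 5*I*√10 ≈ 15681.0 + 15.811*I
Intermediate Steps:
t(I) = √(-126 + I)
Q = -809 (Q = -737 - 72 = -809)
(t(-124) + Q) + 16490 = (√(-126 - 124) - 809) + 16490 = (√(-250) - 809) + 16490 = (5*I*√10 - 809) + 16490 = (-809 + 5*I*√10) + 16490 = 15681 + 5*I*√10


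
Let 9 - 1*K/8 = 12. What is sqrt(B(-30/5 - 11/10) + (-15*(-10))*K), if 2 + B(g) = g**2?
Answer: I*sqrt(355159)/10 ≈ 59.595*I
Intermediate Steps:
K = -24 (K = 72 - 8*12 = 72 - 96 = -24)
B(g) = -2 + g**2
sqrt(B(-30/5 - 11/10) + (-15*(-10))*K) = sqrt((-2 + (-30/5 - 11/10)**2) - 15*(-10)*(-24)) = sqrt((-2 + (-30*1/5 - 11*1/10)**2) + 150*(-24)) = sqrt((-2 + (-6 - 11/10)**2) - 3600) = sqrt((-2 + (-71/10)**2) - 3600) = sqrt((-2 + 5041/100) - 3600) = sqrt(4841/100 - 3600) = sqrt(-355159/100) = I*sqrt(355159)/10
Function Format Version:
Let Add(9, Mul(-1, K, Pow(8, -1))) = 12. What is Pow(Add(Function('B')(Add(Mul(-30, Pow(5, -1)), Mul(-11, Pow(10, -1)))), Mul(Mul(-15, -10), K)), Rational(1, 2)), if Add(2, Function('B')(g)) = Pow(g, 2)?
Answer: Mul(Rational(1, 10), I, Pow(355159, Rational(1, 2))) ≈ Mul(59.595, I)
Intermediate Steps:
K = -24 (K = Add(72, Mul(-8, 12)) = Add(72, -96) = -24)
Function('B')(g) = Add(-2, Pow(g, 2))
Pow(Add(Function('B')(Add(Mul(-30, Pow(5, -1)), Mul(-11, Pow(10, -1)))), Mul(Mul(-15, -10), K)), Rational(1, 2)) = Pow(Add(Add(-2, Pow(Add(Mul(-30, Pow(5, -1)), Mul(-11, Pow(10, -1))), 2)), Mul(Mul(-15, -10), -24)), Rational(1, 2)) = Pow(Add(Add(-2, Pow(Add(Mul(-30, Rational(1, 5)), Mul(-11, Rational(1, 10))), 2)), Mul(150, -24)), Rational(1, 2)) = Pow(Add(Add(-2, Pow(Add(-6, Rational(-11, 10)), 2)), -3600), Rational(1, 2)) = Pow(Add(Add(-2, Pow(Rational(-71, 10), 2)), -3600), Rational(1, 2)) = Pow(Add(Add(-2, Rational(5041, 100)), -3600), Rational(1, 2)) = Pow(Add(Rational(4841, 100), -3600), Rational(1, 2)) = Pow(Rational(-355159, 100), Rational(1, 2)) = Mul(Rational(1, 10), I, Pow(355159, Rational(1, 2)))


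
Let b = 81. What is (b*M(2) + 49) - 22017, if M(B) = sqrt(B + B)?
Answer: -21806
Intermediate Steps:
M(B) = sqrt(2)*sqrt(B) (M(B) = sqrt(2*B) = sqrt(2)*sqrt(B))
(b*M(2) + 49) - 22017 = (81*(sqrt(2)*sqrt(2)) + 49) - 22017 = (81*2 + 49) - 22017 = (162 + 49) - 22017 = 211 - 22017 = -21806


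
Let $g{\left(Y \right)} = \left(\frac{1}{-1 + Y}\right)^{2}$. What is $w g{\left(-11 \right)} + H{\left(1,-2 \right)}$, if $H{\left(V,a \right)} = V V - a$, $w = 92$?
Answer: $\frac{131}{36} \approx 3.6389$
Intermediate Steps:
$H{\left(V,a \right)} = V^{2} - a$
$g{\left(Y \right)} = \frac{1}{\left(-1 + Y\right)^{2}}$
$w g{\left(-11 \right)} + H{\left(1,-2 \right)} = \frac{92}{\left(-1 - 11\right)^{2}} + \left(1^{2} - -2\right) = \frac{92}{144} + \left(1 + 2\right) = 92 \cdot \frac{1}{144} + 3 = \frac{23}{36} + 3 = \frac{131}{36}$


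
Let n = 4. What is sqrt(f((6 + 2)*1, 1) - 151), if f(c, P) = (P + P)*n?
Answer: I*sqrt(143) ≈ 11.958*I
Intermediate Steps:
f(c, P) = 8*P (f(c, P) = (P + P)*4 = (2*P)*4 = 8*P)
sqrt(f((6 + 2)*1, 1) - 151) = sqrt(8*1 - 151) = sqrt(8 - 151) = sqrt(-143) = I*sqrt(143)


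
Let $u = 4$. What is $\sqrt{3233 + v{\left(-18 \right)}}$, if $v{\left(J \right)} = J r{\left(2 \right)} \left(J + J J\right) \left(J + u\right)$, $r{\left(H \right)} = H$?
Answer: $\sqrt{157457} \approx 396.81$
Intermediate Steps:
$v{\left(J \right)} = 2 J \left(4 + J\right) \left(J + J^{2}\right)$ ($v{\left(J \right)} = J 2 \left(J + J J\right) \left(J + 4\right) = 2 J \left(J + J^{2}\right) \left(4 + J\right) = 2 J \left(4 + J\right) \left(J + J^{2}\right)$)
$\sqrt{3233 + v{\left(-18 \right)}} = \sqrt{3233 + 2 \left(-18\right)^{2} \left(4 + \left(-18\right)^{2} + 5 \left(-18\right)\right)} = \sqrt{3233 + 2 \cdot 324 \left(4 + 324 - 90\right)} = \sqrt{3233 + 2 \cdot 324 \cdot 238} = \sqrt{3233 + 154224} = \sqrt{157457}$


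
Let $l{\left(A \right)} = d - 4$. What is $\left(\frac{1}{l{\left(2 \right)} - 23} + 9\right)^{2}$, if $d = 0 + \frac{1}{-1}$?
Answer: $\frac{63001}{784} \approx 80.358$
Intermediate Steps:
$d = -1$ ($d = 0 - 1 = -1$)
$l{\left(A \right)} = -5$ ($l{\left(A \right)} = -1 - 4 = -5$)
$\left(\frac{1}{l{\left(2 \right)} - 23} + 9\right)^{2} = \left(\frac{1}{-5 - 23} + 9\right)^{2} = \left(\frac{1}{-28} + 9\right)^{2} = \left(- \frac{1}{28} + 9\right)^{2} = \left(\frac{251}{28}\right)^{2} = \frac{63001}{784}$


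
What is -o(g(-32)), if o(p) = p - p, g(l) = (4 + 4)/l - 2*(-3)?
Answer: 0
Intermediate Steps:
g(l) = 6 + 8/l (g(l) = 8/l + 6 = 6 + 8/l)
o(p) = 0
-o(g(-32)) = -1*0 = 0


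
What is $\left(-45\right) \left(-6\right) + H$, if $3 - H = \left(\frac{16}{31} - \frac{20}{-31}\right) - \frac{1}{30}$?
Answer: $\frac{252841}{930} \approx 271.87$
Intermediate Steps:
$H = \frac{1741}{930}$ ($H = 3 - \left(\left(\frac{16}{31} - \frac{20}{-31}\right) - \frac{1}{30}\right) = 3 - \left(\left(16 \cdot \frac{1}{31} - - \frac{20}{31}\right) - \frac{1}{30}\right) = 3 - \left(\left(\frac{16}{31} + \frac{20}{31}\right) - \frac{1}{30}\right) = 3 - \left(\frac{36}{31} - \frac{1}{30}\right) = 3 - \frac{1049}{930} = \frac{1741}{930} \approx 1.872$)
$\left(-45\right) \left(-6\right) + H = \left(-45\right) \left(-6\right) + \frac{1741}{930} = 270 + \frac{1741}{930} = \frac{252841}{930}$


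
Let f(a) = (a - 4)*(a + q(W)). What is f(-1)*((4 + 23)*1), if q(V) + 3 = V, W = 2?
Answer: 270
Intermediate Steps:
q(V) = -3 + V
f(a) = (-1 + a)*(-4 + a) (f(a) = (a - 4)*(a + (-3 + 2)) = (-4 + a)*(a - 1) = (-4 + a)*(-1 + a) = (-1 + a)*(-4 + a))
f(-1)*((4 + 23)*1) = (4 + (-1)**2 - 5*(-1))*((4 + 23)*1) = (4 + 1 + 5)*(27*1) = 10*27 = 270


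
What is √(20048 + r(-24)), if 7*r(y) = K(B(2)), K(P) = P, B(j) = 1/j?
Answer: √3929422/14 ≈ 141.59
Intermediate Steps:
r(y) = 1/14 (r(y) = (⅐)/2 = (⅐)*(½) = 1/14)
√(20048 + r(-24)) = √(20048 + 1/14) = √(280673/14) = √3929422/14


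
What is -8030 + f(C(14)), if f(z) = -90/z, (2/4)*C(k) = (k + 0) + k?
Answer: -224885/28 ≈ -8031.6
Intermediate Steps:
C(k) = 4*k (C(k) = 2*((k + 0) + k) = 2*(k + k) = 2*(2*k) = 4*k)
-8030 + f(C(14)) = -8030 - 90/(4*14) = -8030 - 90/56 = -8030 - 90*1/56 = -8030 - 45/28 = -224885/28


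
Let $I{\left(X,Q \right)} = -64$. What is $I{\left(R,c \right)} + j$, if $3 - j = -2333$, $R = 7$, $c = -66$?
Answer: $2272$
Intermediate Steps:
$j = 2336$ ($j = 3 - -2333 = 3 + 2333 = 2336$)
$I{\left(R,c \right)} + j = -64 + 2336 = 2272$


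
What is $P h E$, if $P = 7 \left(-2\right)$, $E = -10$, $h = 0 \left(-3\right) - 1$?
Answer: $-140$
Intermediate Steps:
$h = -1$ ($h = 0 - 1 = -1$)
$P = -14$
$P h E = \left(-14\right) \left(-1\right) \left(-10\right) = 14 \left(-10\right) = -140$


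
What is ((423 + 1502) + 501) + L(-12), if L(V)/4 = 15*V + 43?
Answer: 1878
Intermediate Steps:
L(V) = 172 + 60*V (L(V) = 4*(15*V + 43) = 4*(43 + 15*V) = 172 + 60*V)
((423 + 1502) + 501) + L(-12) = ((423 + 1502) + 501) + (172 + 60*(-12)) = (1925 + 501) + (172 - 720) = 2426 - 548 = 1878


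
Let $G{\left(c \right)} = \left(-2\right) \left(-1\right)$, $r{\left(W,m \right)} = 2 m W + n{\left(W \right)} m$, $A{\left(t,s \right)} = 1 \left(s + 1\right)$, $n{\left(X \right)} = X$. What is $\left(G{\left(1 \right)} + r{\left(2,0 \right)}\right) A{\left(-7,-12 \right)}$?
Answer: $-22$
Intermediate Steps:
$A{\left(t,s \right)} = 1 + s$ ($A{\left(t,s \right)} = 1 \left(1 + s\right) = 1 + s$)
$r{\left(W,m \right)} = 3 W m$ ($r{\left(W,m \right)} = 2 m W + W m = 2 W m + W m = 3 W m$)
$G{\left(c \right)} = 2$
$\left(G{\left(1 \right)} + r{\left(2,0 \right)}\right) A{\left(-7,-12 \right)} = \left(2 + 3 \cdot 2 \cdot 0\right) \left(1 - 12\right) = \left(2 + 0\right) \left(-11\right) = 2 \left(-11\right) = -22$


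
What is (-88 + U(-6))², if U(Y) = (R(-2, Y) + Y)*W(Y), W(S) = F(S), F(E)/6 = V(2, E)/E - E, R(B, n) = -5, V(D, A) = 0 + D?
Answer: 213444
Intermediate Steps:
V(D, A) = D
F(E) = -6*E + 12/E (F(E) = 6*(2/E - E) = 6*(-E + 2/E) = -6*E + 12/E)
W(S) = -6*S + 12/S
U(Y) = (-5 + Y)*(-6*Y + 12/Y)
(-88 + U(-6))² = (-88 - 6*(-5 - 6)*(-2 + (-6)²)/(-6))² = (-88 - 6*(-⅙)*(-11)*(-2 + 36))² = (-88 - 6*(-⅙)*(-11)*34)² = (-88 - 374)² = (-462)² = 213444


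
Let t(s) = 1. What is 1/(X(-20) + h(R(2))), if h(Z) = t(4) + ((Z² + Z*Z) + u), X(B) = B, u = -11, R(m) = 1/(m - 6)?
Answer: -8/239 ≈ -0.033473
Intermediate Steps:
R(m) = 1/(-6 + m)
h(Z) = -10 + 2*Z² (h(Z) = 1 + ((Z² + Z*Z) - 11) = 1 + ((Z² + Z²) - 11) = 1 + (2*Z² - 11) = 1 + (-11 + 2*Z²) = -10 + 2*Z²)
1/(X(-20) + h(R(2))) = 1/(-20 + (-10 + 2*(1/(-6 + 2))²)) = 1/(-20 + (-10 + 2*(1/(-4))²)) = 1/(-20 + (-10 + 2*(-¼)²)) = 1/(-20 + (-10 + 2*(1/16))) = 1/(-20 + (-10 + ⅛)) = 1/(-20 - 79/8) = 1/(-239/8) = -8/239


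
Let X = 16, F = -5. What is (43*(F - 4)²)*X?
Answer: 55728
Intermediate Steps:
(43*(F - 4)²)*X = (43*(-5 - 4)²)*16 = (43*(-9)²)*16 = (43*81)*16 = 3483*16 = 55728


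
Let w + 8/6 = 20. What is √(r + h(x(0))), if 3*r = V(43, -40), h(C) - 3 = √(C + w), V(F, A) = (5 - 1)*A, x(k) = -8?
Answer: √(-453 + 12*√6)/3 ≈ 6.8606*I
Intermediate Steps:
w = 56/3 (w = -4/3 + 20 = 56/3 ≈ 18.667)
V(F, A) = 4*A
h(C) = 3 + √(56/3 + C) (h(C) = 3 + √(C + 56/3) = 3 + √(56/3 + C))
r = -160/3 (r = (4*(-40))/3 = (⅓)*(-160) = -160/3 ≈ -53.333)
√(r + h(x(0))) = √(-160/3 + (3 + √(168 + 9*(-8))/3)) = √(-160/3 + (3 + √(168 - 72)/3)) = √(-160/3 + (3 + √96/3)) = √(-160/3 + (3 + (4*√6)/3)) = √(-160/3 + (3 + 4*√6/3)) = √(-151/3 + 4*√6/3)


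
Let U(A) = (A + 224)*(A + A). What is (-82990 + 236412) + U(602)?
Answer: 1147926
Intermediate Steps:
U(A) = 2*A*(224 + A) (U(A) = (224 + A)*(2*A) = 2*A*(224 + A))
(-82990 + 236412) + U(602) = (-82990 + 236412) + 2*602*(224 + 602) = 153422 + 2*602*826 = 153422 + 994504 = 1147926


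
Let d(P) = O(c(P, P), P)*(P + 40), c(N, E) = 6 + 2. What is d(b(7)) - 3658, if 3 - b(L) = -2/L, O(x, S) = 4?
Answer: -24394/7 ≈ -3484.9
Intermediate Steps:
c(N, E) = 8
b(L) = 3 + 2/L (b(L) = 3 - (-2)/L = 3 + 2/L)
d(P) = 160 + 4*P (d(P) = 4*(P + 40) = 4*(40 + P) = 160 + 4*P)
d(b(7)) - 3658 = (160 + 4*(3 + 2/7)) - 3658 = (160 + 4*(23/7)) - 3658 = (160 + 92/7) - 3658 = 1212/7 - 3658 = -24394/7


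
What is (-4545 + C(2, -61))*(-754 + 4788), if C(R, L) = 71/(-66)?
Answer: -605182697/33 ≈ -1.8339e+7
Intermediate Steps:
C(R, L) = -71/66 (C(R, L) = 71*(-1/66) = -71/66)
(-4545 + C(2, -61))*(-754 + 4788) = (-4545 - 71/66)*(-754 + 4788) = -300041/66*4034 = -605182697/33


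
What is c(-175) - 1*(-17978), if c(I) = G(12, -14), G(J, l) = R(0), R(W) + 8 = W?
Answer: 17970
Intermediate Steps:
R(W) = -8 + W
G(J, l) = -8 (G(J, l) = -8 + 0 = -8)
c(I) = -8
c(-175) - 1*(-17978) = -8 - 1*(-17978) = -8 + 17978 = 17970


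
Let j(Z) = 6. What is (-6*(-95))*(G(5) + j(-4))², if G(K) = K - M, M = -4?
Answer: 128250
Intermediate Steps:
G(K) = 4 + K (G(K) = K - 1*(-4) = K + 4 = 4 + K)
(-6*(-95))*(G(5) + j(-4))² = (-6*(-95))*((4 + 5) + 6)² = 570*(9 + 6)² = 570*15² = 570*225 = 128250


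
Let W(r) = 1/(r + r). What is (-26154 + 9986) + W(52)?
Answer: -1681471/104 ≈ -16168.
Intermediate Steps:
W(r) = 1/(2*r)
(-26154 + 9986) + W(52) = (-26154 + 9986) + (1/2)/52 = -16168 + (1/2)*(1/52) = -16168 + 1/104 = -1681471/104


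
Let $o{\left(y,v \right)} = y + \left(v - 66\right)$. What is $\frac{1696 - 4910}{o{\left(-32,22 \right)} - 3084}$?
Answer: $\frac{1607}{1580} \approx 1.0171$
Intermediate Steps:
$o{\left(y,v \right)} = -66 + v + y$ ($o{\left(y,v \right)} = y + \left(-66 + v\right) = -66 + v + y$)
$\frac{1696 - 4910}{o{\left(-32,22 \right)} - 3084} = \frac{1696 - 4910}{\left(-66 + 22 - 32\right) - 3084} = - \frac{3214}{-76 - 3084} = - \frac{3214}{-3160} = \left(-3214\right) \left(- \frac{1}{3160}\right) = \frac{1607}{1580}$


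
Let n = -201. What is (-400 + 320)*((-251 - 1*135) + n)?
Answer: 46960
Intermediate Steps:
(-400 + 320)*((-251 - 1*135) + n) = (-400 + 320)*((-251 - 1*135) - 201) = -80*((-251 - 135) - 201) = -80*(-386 - 201) = -80*(-587) = 46960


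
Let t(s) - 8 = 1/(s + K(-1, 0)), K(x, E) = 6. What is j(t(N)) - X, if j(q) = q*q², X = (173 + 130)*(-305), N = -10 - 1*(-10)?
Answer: 20079289/216 ≈ 92960.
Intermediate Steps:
N = 0 (N = -10 + 10 = 0)
t(s) = 8 + 1/(6 + s) (t(s) = 8 + 1/(s + 6) = 8 + 1/(6 + s))
X = -92415 (X = 303*(-305) = -92415)
j(q) = q³
j(t(N)) - X = ((49 + 8*0)/(6 + 0))³ - 1*(-92415) = ((49 + 0)/6)³ + 92415 = ((⅙)*49)³ + 92415 = (49/6)³ + 92415 = 117649/216 + 92415 = 20079289/216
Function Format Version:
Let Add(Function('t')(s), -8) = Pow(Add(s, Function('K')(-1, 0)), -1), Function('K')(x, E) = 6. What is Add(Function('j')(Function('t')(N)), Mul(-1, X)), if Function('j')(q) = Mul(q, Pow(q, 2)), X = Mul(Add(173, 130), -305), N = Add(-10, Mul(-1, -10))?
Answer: Rational(20079289, 216) ≈ 92960.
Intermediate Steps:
N = 0 (N = Add(-10, 10) = 0)
Function('t')(s) = Add(8, Pow(Add(6, s), -1)) (Function('t')(s) = Add(8, Pow(Add(s, 6), -1)) = Add(8, Pow(Add(6, s), -1)))
X = -92415 (X = Mul(303, -305) = -92415)
Function('j')(q) = Pow(q, 3)
Add(Function('j')(Function('t')(N)), Mul(-1, X)) = Add(Pow(Mul(Pow(Add(6, 0), -1), Add(49, Mul(8, 0))), 3), Mul(-1, -92415)) = Add(Pow(Mul(Pow(6, -1), Add(49, 0)), 3), 92415) = Add(Pow(Mul(Rational(1, 6), 49), 3), 92415) = Add(Pow(Rational(49, 6), 3), 92415) = Add(Rational(117649, 216), 92415) = Rational(20079289, 216)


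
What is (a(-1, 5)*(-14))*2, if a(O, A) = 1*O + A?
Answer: -112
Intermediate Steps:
a(O, A) = A + O (a(O, A) = O + A = A + O)
(a(-1, 5)*(-14))*2 = ((5 - 1)*(-14))*2 = (4*(-14))*2 = -56*2 = -112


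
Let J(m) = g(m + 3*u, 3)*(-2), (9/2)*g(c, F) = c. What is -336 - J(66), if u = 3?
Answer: -908/3 ≈ -302.67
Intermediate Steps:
g(c, F) = 2*c/9
J(m) = -4 - 4*m/9 (J(m) = (2*(m + 3*3)/9)*(-2) = (2*(m + 9)/9)*(-2) = (2*(9 + m)/9)*(-2) = (2 + 2*m/9)*(-2) = -4 - 4*m/9)
-336 - J(66) = -336 - (-4 - 4/9*66) = -336 - (-4 - 88/3) = -336 - 1*(-100/3) = -336 + 100/3 = -908/3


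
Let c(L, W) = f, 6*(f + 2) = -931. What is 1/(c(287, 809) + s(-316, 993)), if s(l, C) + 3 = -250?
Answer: -6/2461 ≈ -0.0024380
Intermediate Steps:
f = -943/6 (f = -2 + (⅙)*(-931) = -2 - 931/6 = -943/6 ≈ -157.17)
s(l, C) = -253 (s(l, C) = -3 - 250 = -253)
c(L, W) = -943/6
1/(c(287, 809) + s(-316, 993)) = 1/(-943/6 - 253) = 1/(-2461/6) = -6/2461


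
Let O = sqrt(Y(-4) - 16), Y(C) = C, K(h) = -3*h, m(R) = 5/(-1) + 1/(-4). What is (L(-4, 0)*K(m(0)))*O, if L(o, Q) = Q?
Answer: 0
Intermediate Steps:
m(R) = -21/4 (m(R) = 5*(-1) + 1*(-1/4) = -5 - 1/4 = -21/4)
O = 2*I*sqrt(5) (O = sqrt(-4 - 16) = sqrt(-20) = 2*I*sqrt(5) ≈ 4.4721*I)
(L(-4, 0)*K(m(0)))*O = (0*(-3*(-21/4)))*(2*I*sqrt(5)) = (0*(63/4))*(2*I*sqrt(5)) = 0*(2*I*sqrt(5)) = 0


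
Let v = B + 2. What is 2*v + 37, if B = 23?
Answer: 87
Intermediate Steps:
v = 25 (v = 23 + 2 = 25)
2*v + 37 = 2*25 + 37 = 50 + 37 = 87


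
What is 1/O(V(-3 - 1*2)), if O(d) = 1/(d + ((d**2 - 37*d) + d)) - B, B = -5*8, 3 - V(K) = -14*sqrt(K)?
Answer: 2*(-538*I + 203*sqrt(5))/(-43039*I + 16240*sqrt(5)) ≈ 0.025 - 2.8629e-7*I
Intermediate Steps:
V(K) = 3 + 14*sqrt(K) (V(K) = 3 - (-14)*sqrt(K) = 3 + 14*sqrt(K))
B = -40
O(d) = 40 + 1/(d**2 - 35*d) (O(d) = 1/(d + ((d**2 - 37*d) + d)) - 1*(-40) = 1/(d + (d**2 - 36*d)) + 40 = 1/(d**2 - 35*d) + 40 = 40 + 1/(d**2 - 35*d))
1/O(V(-3 - 1*2)) = 1/((1 - 1400*(3 + 14*sqrt(-3 - 1*2)) + 40*(3 + 14*sqrt(-3 - 1*2))**2)/((3 + 14*sqrt(-3 - 1*2))*(-35 + (3 + 14*sqrt(-3 - 1*2))))) = 1/((1 - 1400*(3 + 14*sqrt(-3 - 2)) + 40*(3 + 14*sqrt(-3 - 2))**2)/((3 + 14*sqrt(-3 - 2))*(-35 + (3 + 14*sqrt(-3 - 2))))) = 1/((1 - 1400*(3 + 14*sqrt(-5)) + 40*(3 + 14*sqrt(-5))**2)/((3 + 14*sqrt(-5))*(-35 + (3 + 14*sqrt(-5))))) = 1/((1 - 1400*(3 + 14*(I*sqrt(5))) + 40*(3 + 14*(I*sqrt(5)))**2)/((3 + 14*(I*sqrt(5)))*(-35 + (3 + 14*(I*sqrt(5)))))) = 1/((1 - 1400*(3 + 14*I*sqrt(5)) + 40*(3 + 14*I*sqrt(5))**2)/((3 + 14*I*sqrt(5))*(-35 + (3 + 14*I*sqrt(5))))) = 1/((1 + (-4200 - 19600*I*sqrt(5)) + 40*(3 + 14*I*sqrt(5))**2)/((3 + 14*I*sqrt(5))*(-32 + 14*I*sqrt(5)))) = 1/((-4199 + 40*(3 + 14*I*sqrt(5))**2 - 19600*I*sqrt(5))/((3 + 14*I*sqrt(5))*(-32 + 14*I*sqrt(5)))) = 1/((-4199 + 40*(3 + 14*I*sqrt(5))**2 - 19600*I*sqrt(5))/((-32 + 14*I*sqrt(5))*(3 + 14*I*sqrt(5)))) = (-32 + 14*I*sqrt(5))*(3 + 14*I*sqrt(5))/(-4199 + 40*(3 + 14*I*sqrt(5))**2 - 19600*I*sqrt(5))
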